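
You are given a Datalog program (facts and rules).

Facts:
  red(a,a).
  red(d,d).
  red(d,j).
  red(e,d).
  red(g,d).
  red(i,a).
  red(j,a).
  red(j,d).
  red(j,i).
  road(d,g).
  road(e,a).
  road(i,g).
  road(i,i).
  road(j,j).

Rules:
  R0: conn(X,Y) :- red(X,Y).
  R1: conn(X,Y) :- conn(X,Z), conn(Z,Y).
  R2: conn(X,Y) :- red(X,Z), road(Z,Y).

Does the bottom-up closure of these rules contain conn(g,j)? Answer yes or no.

round 1: derive conn(a,a) via R0 from red(a,a)
round 1: derive conn(d,d) via R0 from red(d,d)
round 1: derive conn(d,j) via R0 from red(d,j)
round 1: derive conn(e,d) via R0 from red(e,d)
round 1: derive conn(g,d) via R0 from red(g,d)
round 1: derive conn(i,a) via R0 from red(i,a)
round 1: derive conn(j,a) via R0 from red(j,a)
round 1: derive conn(j,d) via R0 from red(j,d)
round 1: derive conn(j,i) via R0 from red(j,i)
round 1: derive conn(d,g) via R2 from red(d,d), road(d,g)
round 1: derive conn(e,g) via R2 from red(e,d), road(d,g)
round 1: derive conn(g,g) via R2 from red(g,d), road(d,g)
round 1: derive conn(j,g) via R2 from red(j,d), road(d,g)
round 2: derive conn(d,a) via R1 from conn(d,j), conn(j,a)
round 2: derive conn(d,i) via R1 from conn(d,j), conn(j,i)
round 2: derive conn(e,j) via R1 from conn(e,d), conn(d,j)
round 2: derive conn(g,j) via R1 from conn(g,d), conn(d,j)
round 2: derive conn(j,j) via R1 from conn(j,d), conn(d,j)
round 3: derive conn(e,a) via R1 from conn(e,d), conn(d,a)
round 3: derive conn(e,i) via R1 from conn(e,d), conn(d,i)
round 3: derive conn(g,a) via R1 from conn(g,d), conn(d,a)
round 3: derive conn(g,i) via R1 from conn(g,d), conn(d,i)

yes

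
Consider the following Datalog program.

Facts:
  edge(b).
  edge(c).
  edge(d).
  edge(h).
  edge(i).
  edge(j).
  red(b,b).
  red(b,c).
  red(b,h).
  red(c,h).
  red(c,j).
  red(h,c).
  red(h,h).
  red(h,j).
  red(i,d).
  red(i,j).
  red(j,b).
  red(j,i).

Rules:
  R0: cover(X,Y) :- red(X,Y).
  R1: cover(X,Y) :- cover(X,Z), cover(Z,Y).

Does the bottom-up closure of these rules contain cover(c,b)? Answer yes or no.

round 1: derive cover(b,b) via R0 from red(b,b)
round 1: derive cover(b,c) via R0 from red(b,c)
round 1: derive cover(b,h) via R0 from red(b,h)
round 1: derive cover(c,h) via R0 from red(c,h)
round 1: derive cover(c,j) via R0 from red(c,j)
round 1: derive cover(h,c) via R0 from red(h,c)
round 1: derive cover(h,h) via R0 from red(h,h)
round 1: derive cover(h,j) via R0 from red(h,j)
round 1: derive cover(i,d) via R0 from red(i,d)
round 1: derive cover(i,j) via R0 from red(i,j)
round 1: derive cover(j,b) via R0 from red(j,b)
round 1: derive cover(j,i) via R0 from red(j,i)
round 2: derive cover(b,j) via R1 from cover(b,c), cover(c,j)
round 2: derive cover(c,b) via R1 from cover(c,j), cover(j,b)
round 2: derive cover(c,c) via R1 from cover(c,h), cover(h,c)
round 2: derive cover(c,i) via R1 from cover(c,j), cover(j,i)
round 2: derive cover(h,b) via R1 from cover(h,j), cover(j,b)
round 2: derive cover(h,i) via R1 from cover(h,j), cover(j,i)
round 2: derive cover(i,b) via R1 from cover(i,j), cover(j,b)
round 2: derive cover(i,i) via R1 from cover(i,j), cover(j,i)
round 2: derive cover(j,c) via R1 from cover(j,b), cover(b,c)
round 2: derive cover(j,d) via R1 from cover(j,i), cover(i,d)
round 2: derive cover(j,h) via R1 from cover(j,b), cover(b,h)
round 2: derive cover(j,j) via R1 from cover(j,i), cover(i,j)
round 3: derive cover(b,d) via R1 from cover(b,j), cover(j,d)
round 3: derive cover(b,i) via R1 from cover(b,c), cover(c,i)
round 3: derive cover(c,d) via R1 from cover(c,i), cover(i,d)
round 3: derive cover(h,d) via R1 from cover(h,i), cover(i,d)
round 3: derive cover(i,c) via R1 from cover(i,b), cover(b,c)
round 3: derive cover(i,h) via R1 from cover(i,b), cover(b,h)

yes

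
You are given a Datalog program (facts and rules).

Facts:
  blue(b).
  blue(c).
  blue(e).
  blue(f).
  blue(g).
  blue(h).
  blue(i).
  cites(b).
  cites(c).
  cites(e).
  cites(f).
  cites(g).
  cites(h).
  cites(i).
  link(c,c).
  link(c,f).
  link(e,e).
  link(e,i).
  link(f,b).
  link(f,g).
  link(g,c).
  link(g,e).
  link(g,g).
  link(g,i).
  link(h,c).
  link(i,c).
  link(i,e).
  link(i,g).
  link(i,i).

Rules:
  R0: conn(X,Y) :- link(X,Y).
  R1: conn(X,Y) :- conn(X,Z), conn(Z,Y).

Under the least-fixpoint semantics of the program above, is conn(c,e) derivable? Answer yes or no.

round 1: derive conn(c,c) via R0 from link(c,c)
round 1: derive conn(c,f) via R0 from link(c,f)
round 1: derive conn(e,e) via R0 from link(e,e)
round 1: derive conn(e,i) via R0 from link(e,i)
round 1: derive conn(f,b) via R0 from link(f,b)
round 1: derive conn(f,g) via R0 from link(f,g)
round 1: derive conn(g,c) via R0 from link(g,c)
round 1: derive conn(g,e) via R0 from link(g,e)
round 1: derive conn(g,g) via R0 from link(g,g)
round 1: derive conn(g,i) via R0 from link(g,i)
round 1: derive conn(h,c) via R0 from link(h,c)
round 1: derive conn(i,c) via R0 from link(i,c)
round 1: derive conn(i,e) via R0 from link(i,e)
round 1: derive conn(i,g) via R0 from link(i,g)
round 1: derive conn(i,i) via R0 from link(i,i)
round 2: derive conn(c,b) via R1 from conn(c,f), conn(f,b)
round 2: derive conn(c,g) via R1 from conn(c,f), conn(f,g)
round 2: derive conn(e,c) via R1 from conn(e,i), conn(i,c)
round 2: derive conn(e,g) via R1 from conn(e,i), conn(i,g)
round 2: derive conn(f,c) via R1 from conn(f,g), conn(g,c)
round 2: derive conn(f,e) via R1 from conn(f,g), conn(g,e)
round 2: derive conn(f,i) via R1 from conn(f,g), conn(g,i)
round 2: derive conn(g,f) via R1 from conn(g,c), conn(c,f)
round 2: derive conn(h,f) via R1 from conn(h,c), conn(c,f)
round 2: derive conn(i,f) via R1 from conn(i,c), conn(c,f)
round 3: derive conn(c,e) via R1 from conn(c,f), conn(f,e)
round 3: derive conn(c,i) via R1 from conn(c,f), conn(f,i)
round 3: derive conn(e,b) via R1 from conn(e,c), conn(c,b)
round 3: derive conn(e,f) via R1 from conn(e,c), conn(c,f)
round 3: derive conn(f,f) via R1 from conn(f,c), conn(c,f)
round 3: derive conn(g,b) via R1 from conn(g,c), conn(c,b)
round 3: derive conn(h,b) via R1 from conn(h,c), conn(c,b)
round 3: derive conn(h,e) via R1 from conn(h,f), conn(f,e)
round 3: derive conn(h,g) via R1 from conn(h,c), conn(c,g)
round 3: derive conn(h,i) via R1 from conn(h,f), conn(f,i)
round 3: derive conn(i,b) via R1 from conn(i,c), conn(c,b)

yes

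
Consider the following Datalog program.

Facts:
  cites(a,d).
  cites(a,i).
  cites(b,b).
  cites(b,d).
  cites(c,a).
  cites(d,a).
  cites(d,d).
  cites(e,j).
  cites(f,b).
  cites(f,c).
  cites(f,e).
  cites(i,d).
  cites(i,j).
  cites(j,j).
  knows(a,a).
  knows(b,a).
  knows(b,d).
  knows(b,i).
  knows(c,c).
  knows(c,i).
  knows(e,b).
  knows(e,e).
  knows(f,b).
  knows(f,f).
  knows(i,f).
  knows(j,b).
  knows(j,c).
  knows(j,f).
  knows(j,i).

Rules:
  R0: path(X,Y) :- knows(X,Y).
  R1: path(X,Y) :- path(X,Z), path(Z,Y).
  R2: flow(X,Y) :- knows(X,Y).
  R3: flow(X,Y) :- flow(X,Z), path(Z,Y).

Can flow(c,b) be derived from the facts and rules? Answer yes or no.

round 1: derive path(a,a) via R0 from knows(a,a)
round 1: derive path(b,a) via R0 from knows(b,a)
round 1: derive path(b,d) via R0 from knows(b,d)
round 1: derive path(b,i) via R0 from knows(b,i)
round 1: derive path(c,c) via R0 from knows(c,c)
round 1: derive path(c,i) via R0 from knows(c,i)
round 1: derive path(e,b) via R0 from knows(e,b)
round 1: derive path(e,e) via R0 from knows(e,e)
round 1: derive path(f,b) via R0 from knows(f,b)
round 1: derive path(f,f) via R0 from knows(f,f)
round 1: derive path(i,f) via R0 from knows(i,f)
round 1: derive path(j,b) via R0 from knows(j,b)
round 1: derive path(j,c) via R0 from knows(j,c)
round 1: derive path(j,f) via R0 from knows(j,f)
round 1: derive path(j,i) via R0 from knows(j,i)
round 1: derive flow(a,a) via R2 from knows(a,a)
round 1: derive flow(b,a) via R2 from knows(b,a)
round 1: derive flow(b,d) via R2 from knows(b,d)
round 1: derive flow(b,i) via R2 from knows(b,i)
round 1: derive flow(c,c) via R2 from knows(c,c)
round 1: derive flow(c,i) via R2 from knows(c,i)
round 1: derive flow(e,b) via R2 from knows(e,b)
round 1: derive flow(e,e) via R2 from knows(e,e)
round 1: derive flow(f,b) via R2 from knows(f,b)
round 1: derive flow(f,f) via R2 from knows(f,f)
round 1: derive flow(i,f) via R2 from knows(i,f)
round 1: derive flow(j,b) via R2 from knows(j,b)
round 1: derive flow(j,c) via R2 from knows(j,c)
round 1: derive flow(j,f) via R2 from knows(j,f)
round 1: derive flow(j,i) via R2 from knows(j,i)
round 2: derive path(b,f) via R1 from path(b,i), path(i,f)
round 2: derive path(c,f) via R1 from path(c,i), path(i,f)
round 2: derive path(e,a) via R1 from path(e,b), path(b,a)
round 2: derive path(e,d) via R1 from path(e,b), path(b,d)
round 2: derive path(e,i) via R1 from path(e,b), path(b,i)
round 2: derive path(f,a) via R1 from path(f,b), path(b,a)
round 2: derive path(f,d) via R1 from path(f,b), path(b,d)
round 2: derive path(f,i) via R1 from path(f,b), path(b,i)
round 2: derive path(i,b) via R1 from path(i,f), path(f,b)
round 2: derive path(j,a) via R1 from path(j,b), path(b,a)
round 2: derive path(j,d) via R1 from path(j,b), path(b,d)
round 2: derive flow(b,f) via R3 from flow(b,i), path(i,f)
round 2: derive flow(c,f) via R3 from flow(c,i), path(i,f)
round 2: derive flow(e,a) via R3 from flow(e,b), path(b,a)
round 2: derive flow(e,d) via R3 from flow(e,b), path(b,d)
round 2: derive flow(e,i) via R3 from flow(e,b), path(b,i)
round 2: derive flow(f,a) via R3 from flow(f,b), path(b,a)
round 2: derive flow(f,d) via R3 from flow(f,b), path(b,d)
round 2: derive flow(f,i) via R3 from flow(f,b), path(b,i)
round 2: derive flow(i,b) via R3 from flow(i,f), path(f,b)
round 2: derive flow(j,a) via R3 from flow(j,b), path(b,a)
round 2: derive flow(j,d) via R3 from flow(j,b), path(b,d)
round 3: derive path(b,b) via R1 from path(b,f), path(f,b)
round 3: derive path(c,a) via R1 from path(c,f), path(f,a)
round 3: derive path(c,b) via R1 from path(c,f), path(f,b)
round 3: derive path(c,d) via R1 from path(c,f), path(f,d)
round 3: derive path(e,f) via R1 from path(e,b), path(b,f)
round 3: derive path(i,a) via R1 from path(i,b), path(b,a)
round 3: derive path(i,d) via R1 from path(i,b), path(b,d)
round 3: derive path(i,i) via R1 from path(i,b), path(b,i)
round 3: derive flow(b,b) via R3 from flow(b,f), path(f,b)
round 3: derive flow(c,a) via R3 from flow(c,f), path(f,a)
round 3: derive flow(c,b) via R3 from flow(c,f), path(f,b)
round 3: derive flow(c,d) via R3 from flow(c,f), path(f,d)
round 3: derive flow(e,f) via R3 from flow(e,b), path(b,f)
round 3: derive flow(i,a) via R3 from flow(i,b), path(b,a)
round 3: derive flow(i,d) via R3 from flow(i,b), path(b,d)
round 3: derive flow(i,i) via R3 from flow(i,b), path(b,i)

yes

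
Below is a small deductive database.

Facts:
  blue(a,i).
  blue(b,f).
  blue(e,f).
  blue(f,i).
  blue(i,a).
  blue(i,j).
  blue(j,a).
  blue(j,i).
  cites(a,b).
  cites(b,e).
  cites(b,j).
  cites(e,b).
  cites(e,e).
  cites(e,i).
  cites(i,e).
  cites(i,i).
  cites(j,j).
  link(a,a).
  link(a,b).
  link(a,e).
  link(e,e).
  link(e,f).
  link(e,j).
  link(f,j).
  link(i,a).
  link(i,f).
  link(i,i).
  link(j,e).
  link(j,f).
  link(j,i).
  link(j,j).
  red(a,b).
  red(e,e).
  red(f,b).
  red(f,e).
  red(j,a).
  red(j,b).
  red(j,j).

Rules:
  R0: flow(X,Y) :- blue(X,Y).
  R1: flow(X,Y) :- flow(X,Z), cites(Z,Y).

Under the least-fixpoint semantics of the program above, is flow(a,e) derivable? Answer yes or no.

round 1: derive flow(a,i) via R0 from blue(a,i)
round 1: derive flow(b,f) via R0 from blue(b,f)
round 1: derive flow(e,f) via R0 from blue(e,f)
round 1: derive flow(f,i) via R0 from blue(f,i)
round 1: derive flow(i,a) via R0 from blue(i,a)
round 1: derive flow(i,j) via R0 from blue(i,j)
round 1: derive flow(j,a) via R0 from blue(j,a)
round 1: derive flow(j,i) via R0 from blue(j,i)
round 2: derive flow(a,e) via R1 from flow(a,i), cites(i,e)
round 2: derive flow(f,e) via R1 from flow(f,i), cites(i,e)
round 2: derive flow(i,b) via R1 from flow(i,a), cites(a,b)
round 2: derive flow(j,b) via R1 from flow(j,a), cites(a,b)
round 2: derive flow(j,e) via R1 from flow(j,i), cites(i,e)
round 3: derive flow(a,b) via R1 from flow(a,e), cites(e,b)
round 3: derive flow(f,b) via R1 from flow(f,e), cites(e,b)
round 3: derive flow(i,e) via R1 from flow(i,b), cites(b,e)
round 3: derive flow(j,j) via R1 from flow(j,b), cites(b,j)
round 4: derive flow(a,j) via R1 from flow(a,b), cites(b,j)
round 4: derive flow(f,j) via R1 from flow(f,b), cites(b,j)
round 4: derive flow(i,i) via R1 from flow(i,e), cites(e,i)

yes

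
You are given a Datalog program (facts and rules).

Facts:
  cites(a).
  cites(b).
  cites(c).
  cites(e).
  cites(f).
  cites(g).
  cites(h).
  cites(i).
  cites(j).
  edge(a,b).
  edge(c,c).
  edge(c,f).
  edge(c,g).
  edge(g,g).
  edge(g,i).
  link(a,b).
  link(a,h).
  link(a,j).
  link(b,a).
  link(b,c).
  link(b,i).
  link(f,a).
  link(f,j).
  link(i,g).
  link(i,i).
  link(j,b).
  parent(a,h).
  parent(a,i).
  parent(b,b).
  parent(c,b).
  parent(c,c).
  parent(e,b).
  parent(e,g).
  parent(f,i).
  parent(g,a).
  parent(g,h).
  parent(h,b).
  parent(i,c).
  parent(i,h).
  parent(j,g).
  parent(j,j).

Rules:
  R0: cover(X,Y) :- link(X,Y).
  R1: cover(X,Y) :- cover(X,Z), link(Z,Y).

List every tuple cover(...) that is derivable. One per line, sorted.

cover(a,a)
cover(a,b)
cover(a,c)
cover(a,g)
cover(a,h)
cover(a,i)
cover(a,j)
cover(b,a)
cover(b,b)
cover(b,c)
cover(b,g)
cover(b,h)
cover(b,i)
cover(b,j)
cover(f,a)
cover(f,b)
cover(f,c)
cover(f,g)
cover(f,h)
cover(f,i)
cover(f,j)
cover(i,g)
cover(i,i)
cover(j,a)
cover(j,b)
cover(j,c)
cover(j,g)
cover(j,h)
cover(j,i)
cover(j,j)

round 1: derive cover(a,b) via R0 from link(a,b)
round 1: derive cover(a,h) via R0 from link(a,h)
round 1: derive cover(a,j) via R0 from link(a,j)
round 1: derive cover(b,a) via R0 from link(b,a)
round 1: derive cover(b,c) via R0 from link(b,c)
round 1: derive cover(b,i) via R0 from link(b,i)
round 1: derive cover(f,a) via R0 from link(f,a)
round 1: derive cover(f,j) via R0 from link(f,j)
round 1: derive cover(i,g) via R0 from link(i,g)
round 1: derive cover(i,i) via R0 from link(i,i)
round 1: derive cover(j,b) via R0 from link(j,b)
round 2: derive cover(a,a) via R1 from cover(a,b), link(b,a)
round 2: derive cover(a,c) via R1 from cover(a,b), link(b,c)
round 2: derive cover(a,i) via R1 from cover(a,b), link(b,i)
round 2: derive cover(b,b) via R1 from cover(b,a), link(a,b)
round 2: derive cover(b,g) via R1 from cover(b,i), link(i,g)
round 2: derive cover(b,h) via R1 from cover(b,a), link(a,h)
round 2: derive cover(b,j) via R1 from cover(b,a), link(a,j)
round 2: derive cover(f,b) via R1 from cover(f,a), link(a,b)
round 2: derive cover(f,h) via R1 from cover(f,a), link(a,h)
round 2: derive cover(j,a) via R1 from cover(j,b), link(b,a)
round 2: derive cover(j,c) via R1 from cover(j,b), link(b,c)
round 2: derive cover(j,i) via R1 from cover(j,b), link(b,i)
round 3: derive cover(a,g) via R1 from cover(a,i), link(i,g)
round 3: derive cover(f,c) via R1 from cover(f,b), link(b,c)
round 3: derive cover(f,i) via R1 from cover(f,b), link(b,i)
round 3: derive cover(j,g) via R1 from cover(j,i), link(i,g)
round 3: derive cover(j,h) via R1 from cover(j,a), link(a,h)
round 3: derive cover(j,j) via R1 from cover(j,a), link(a,j)
round 4: derive cover(f,g) via R1 from cover(f,i), link(i,g)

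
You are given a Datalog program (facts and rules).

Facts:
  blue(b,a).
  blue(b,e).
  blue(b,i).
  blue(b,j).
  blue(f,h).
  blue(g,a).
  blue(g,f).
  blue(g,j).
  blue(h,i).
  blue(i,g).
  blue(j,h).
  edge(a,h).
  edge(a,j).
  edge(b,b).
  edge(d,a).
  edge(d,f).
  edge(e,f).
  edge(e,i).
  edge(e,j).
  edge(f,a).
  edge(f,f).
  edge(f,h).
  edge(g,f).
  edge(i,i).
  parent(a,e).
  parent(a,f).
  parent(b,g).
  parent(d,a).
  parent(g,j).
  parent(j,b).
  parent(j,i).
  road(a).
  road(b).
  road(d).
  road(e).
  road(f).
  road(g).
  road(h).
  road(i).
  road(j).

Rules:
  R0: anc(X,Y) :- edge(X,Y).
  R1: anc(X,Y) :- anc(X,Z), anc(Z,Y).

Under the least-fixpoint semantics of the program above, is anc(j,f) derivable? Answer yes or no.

no

round 1: derive anc(a,h) via R0 from edge(a,h)
round 1: derive anc(a,j) via R0 from edge(a,j)
round 1: derive anc(b,b) via R0 from edge(b,b)
round 1: derive anc(d,a) via R0 from edge(d,a)
round 1: derive anc(d,f) via R0 from edge(d,f)
round 1: derive anc(e,f) via R0 from edge(e,f)
round 1: derive anc(e,i) via R0 from edge(e,i)
round 1: derive anc(e,j) via R0 from edge(e,j)
round 1: derive anc(f,a) via R0 from edge(f,a)
round 1: derive anc(f,f) via R0 from edge(f,f)
round 1: derive anc(f,h) via R0 from edge(f,h)
round 1: derive anc(g,f) via R0 from edge(g,f)
round 1: derive anc(i,i) via R0 from edge(i,i)
round 2: derive anc(d,h) via R1 from anc(d,a), anc(a,h)
round 2: derive anc(d,j) via R1 from anc(d,a), anc(a,j)
round 2: derive anc(e,a) via R1 from anc(e,f), anc(f,a)
round 2: derive anc(e,h) via R1 from anc(e,f), anc(f,h)
round 2: derive anc(f,j) via R1 from anc(f,a), anc(a,j)
round 2: derive anc(g,a) via R1 from anc(g,f), anc(f,a)
round 2: derive anc(g,h) via R1 from anc(g,f), anc(f,h)
round 3: derive anc(g,j) via R1 from anc(g,a), anc(a,j)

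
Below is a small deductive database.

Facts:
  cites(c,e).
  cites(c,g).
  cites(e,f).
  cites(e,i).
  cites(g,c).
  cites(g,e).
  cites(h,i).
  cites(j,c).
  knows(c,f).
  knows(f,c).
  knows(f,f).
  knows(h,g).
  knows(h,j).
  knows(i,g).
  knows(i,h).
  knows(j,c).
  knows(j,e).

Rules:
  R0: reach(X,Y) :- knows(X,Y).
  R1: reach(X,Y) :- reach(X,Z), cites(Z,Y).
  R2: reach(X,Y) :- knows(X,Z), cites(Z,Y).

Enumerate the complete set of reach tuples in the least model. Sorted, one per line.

round 1: derive reach(c,f) via R0 from knows(c,f)
round 1: derive reach(f,c) via R0 from knows(f,c)
round 1: derive reach(f,f) via R0 from knows(f,f)
round 1: derive reach(h,g) via R0 from knows(h,g)
round 1: derive reach(h,j) via R0 from knows(h,j)
round 1: derive reach(i,g) via R0 from knows(i,g)
round 1: derive reach(i,h) via R0 from knows(i,h)
round 1: derive reach(j,c) via R0 from knows(j,c)
round 1: derive reach(j,e) via R0 from knows(j,e)
round 1: derive reach(f,e) via R2 from knows(f,c), cites(c,e)
round 1: derive reach(f,g) via R2 from knows(f,c), cites(c,g)
round 1: derive reach(h,c) via R2 from knows(h,g), cites(g,c)
round 1: derive reach(h,e) via R2 from knows(h,g), cites(g,e)
round 1: derive reach(i,c) via R2 from knows(i,g), cites(g,c)
round 1: derive reach(i,e) via R2 from knows(i,g), cites(g,e)
round 1: derive reach(i,i) via R2 from knows(i,h), cites(h,i)
round 1: derive reach(j,f) via R2 from knows(j,e), cites(e,f)
round 1: derive reach(j,g) via R2 from knows(j,c), cites(c,g)
round 1: derive reach(j,i) via R2 from knows(j,e), cites(e,i)
round 2: derive reach(f,i) via R1 from reach(f,e), cites(e,i)
round 2: derive reach(h,f) via R1 from reach(h,e), cites(e,f)
round 2: derive reach(h,i) via R1 from reach(h,e), cites(e,i)
round 2: derive reach(i,f) via R1 from reach(i,e), cites(e,f)

reach(c,f)
reach(f,c)
reach(f,e)
reach(f,f)
reach(f,g)
reach(f,i)
reach(h,c)
reach(h,e)
reach(h,f)
reach(h,g)
reach(h,i)
reach(h,j)
reach(i,c)
reach(i,e)
reach(i,f)
reach(i,g)
reach(i,h)
reach(i,i)
reach(j,c)
reach(j,e)
reach(j,f)
reach(j,g)
reach(j,i)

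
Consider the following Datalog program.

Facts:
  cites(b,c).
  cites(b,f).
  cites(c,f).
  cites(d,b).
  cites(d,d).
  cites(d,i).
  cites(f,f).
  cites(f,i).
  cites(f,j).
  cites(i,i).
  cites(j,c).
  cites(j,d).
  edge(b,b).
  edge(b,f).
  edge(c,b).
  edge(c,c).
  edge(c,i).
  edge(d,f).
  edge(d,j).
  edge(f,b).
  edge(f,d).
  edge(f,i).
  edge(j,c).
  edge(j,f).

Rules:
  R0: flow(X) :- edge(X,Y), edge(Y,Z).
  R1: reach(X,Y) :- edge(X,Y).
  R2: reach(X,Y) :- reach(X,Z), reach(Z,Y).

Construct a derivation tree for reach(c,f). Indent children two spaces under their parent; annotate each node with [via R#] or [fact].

round 1: derive reach(b,b) via R1 from edge(b,b)
round 1: derive reach(b,f) via R1 from edge(b,f)
round 1: derive reach(c,b) via R1 from edge(c,b)
round 1: derive reach(c,c) via R1 from edge(c,c)
round 1: derive reach(c,i) via R1 from edge(c,i)
round 1: derive reach(d,f) via R1 from edge(d,f)
round 1: derive reach(d,j) via R1 from edge(d,j)
round 1: derive reach(f,b) via R1 from edge(f,b)
round 1: derive reach(f,d) via R1 from edge(f,d)
round 1: derive reach(f,i) via R1 from edge(f,i)
round 1: derive reach(j,c) via R1 from edge(j,c)
round 1: derive reach(j,f) via R1 from edge(j,f)
round 2: derive reach(b,d) via R2 from reach(b,f), reach(f,d)
round 2: derive reach(b,i) via R2 from reach(b,f), reach(f,i)
round 2: derive reach(c,f) via R2 from reach(c,b), reach(b,f)
round 2: derive reach(d,b) via R2 from reach(d,f), reach(f,b)
round 2: derive reach(d,c) via R2 from reach(d,j), reach(j,c)
round 2: derive reach(d,d) via R2 from reach(d,f), reach(f,d)
round 2: derive reach(d,i) via R2 from reach(d,f), reach(f,i)
round 2: derive reach(f,f) via R2 from reach(f,b), reach(b,f)
round 2: derive reach(f,j) via R2 from reach(f,d), reach(d,j)
round 2: derive reach(j,b) via R2 from reach(j,c), reach(c,b)
round 2: derive reach(j,d) via R2 from reach(j,f), reach(f,d)
round 2: derive reach(j,i) via R2 from reach(j,c), reach(c,i)
round 3: derive reach(b,c) via R2 from reach(b,d), reach(d,c)
round 3: derive reach(b,j) via R2 from reach(b,d), reach(d,j)
round 3: derive reach(c,d) via R2 from reach(c,b), reach(b,d)
round 3: derive reach(c,j) via R2 from reach(c,f), reach(f,j)
round 3: derive reach(f,c) via R2 from reach(f,d), reach(d,c)
round 3: derive reach(j,j) via R2 from reach(j,d), reach(d,j)

reach(c,f)  [via R2]
  reach(c,b)  [via R1]
    edge(c,b)  [fact]
  reach(b,f)  [via R1]
    edge(b,f)  [fact]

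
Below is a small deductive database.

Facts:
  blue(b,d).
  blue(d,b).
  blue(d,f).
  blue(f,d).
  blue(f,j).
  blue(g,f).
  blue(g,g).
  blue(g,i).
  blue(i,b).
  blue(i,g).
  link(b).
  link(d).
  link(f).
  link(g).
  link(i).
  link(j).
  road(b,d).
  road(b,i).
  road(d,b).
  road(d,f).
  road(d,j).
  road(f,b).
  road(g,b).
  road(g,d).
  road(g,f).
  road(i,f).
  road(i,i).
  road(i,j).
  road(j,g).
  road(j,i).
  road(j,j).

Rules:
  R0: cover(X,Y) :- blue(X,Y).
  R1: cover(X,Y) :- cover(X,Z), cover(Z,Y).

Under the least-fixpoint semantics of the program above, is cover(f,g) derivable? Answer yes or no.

round 1: derive cover(b,d) via R0 from blue(b,d)
round 1: derive cover(d,b) via R0 from blue(d,b)
round 1: derive cover(d,f) via R0 from blue(d,f)
round 1: derive cover(f,d) via R0 from blue(f,d)
round 1: derive cover(f,j) via R0 from blue(f,j)
round 1: derive cover(g,f) via R0 from blue(g,f)
round 1: derive cover(g,g) via R0 from blue(g,g)
round 1: derive cover(g,i) via R0 from blue(g,i)
round 1: derive cover(i,b) via R0 from blue(i,b)
round 1: derive cover(i,g) via R0 from blue(i,g)
round 2: derive cover(b,b) via R1 from cover(b,d), cover(d,b)
round 2: derive cover(b,f) via R1 from cover(b,d), cover(d,f)
round 2: derive cover(d,d) via R1 from cover(d,b), cover(b,d)
round 2: derive cover(d,j) via R1 from cover(d,f), cover(f,j)
round 2: derive cover(f,b) via R1 from cover(f,d), cover(d,b)
round 2: derive cover(f,f) via R1 from cover(f,d), cover(d,f)
round 2: derive cover(g,b) via R1 from cover(g,i), cover(i,b)
round 2: derive cover(g,d) via R1 from cover(g,f), cover(f,d)
round 2: derive cover(g,j) via R1 from cover(g,f), cover(f,j)
round 2: derive cover(i,d) via R1 from cover(i,b), cover(b,d)
round 2: derive cover(i,f) via R1 from cover(i,g), cover(g,f)
round 2: derive cover(i,i) via R1 from cover(i,g), cover(g,i)
round 3: derive cover(b,j) via R1 from cover(b,d), cover(d,j)
round 3: derive cover(i,j) via R1 from cover(i,d), cover(d,j)

no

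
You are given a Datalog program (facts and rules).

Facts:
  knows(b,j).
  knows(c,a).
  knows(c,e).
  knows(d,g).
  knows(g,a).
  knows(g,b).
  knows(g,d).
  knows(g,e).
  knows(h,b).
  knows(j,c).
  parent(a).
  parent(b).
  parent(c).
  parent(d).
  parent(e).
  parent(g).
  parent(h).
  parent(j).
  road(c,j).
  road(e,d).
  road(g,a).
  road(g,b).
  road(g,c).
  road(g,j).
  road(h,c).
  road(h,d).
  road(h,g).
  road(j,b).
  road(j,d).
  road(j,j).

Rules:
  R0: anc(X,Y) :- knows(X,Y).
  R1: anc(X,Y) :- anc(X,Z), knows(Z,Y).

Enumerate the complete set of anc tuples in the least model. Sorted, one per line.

anc(b,a)
anc(b,c)
anc(b,e)
anc(b,j)
anc(c,a)
anc(c,e)
anc(d,a)
anc(d,b)
anc(d,c)
anc(d,d)
anc(d,e)
anc(d,g)
anc(d,j)
anc(g,a)
anc(g,b)
anc(g,c)
anc(g,d)
anc(g,e)
anc(g,g)
anc(g,j)
anc(h,a)
anc(h,b)
anc(h,c)
anc(h,e)
anc(h,j)
anc(j,a)
anc(j,c)
anc(j,e)

round 1: derive anc(b,j) via R0 from knows(b,j)
round 1: derive anc(c,a) via R0 from knows(c,a)
round 1: derive anc(c,e) via R0 from knows(c,e)
round 1: derive anc(d,g) via R0 from knows(d,g)
round 1: derive anc(g,a) via R0 from knows(g,a)
round 1: derive anc(g,b) via R0 from knows(g,b)
round 1: derive anc(g,d) via R0 from knows(g,d)
round 1: derive anc(g,e) via R0 from knows(g,e)
round 1: derive anc(h,b) via R0 from knows(h,b)
round 1: derive anc(j,c) via R0 from knows(j,c)
round 2: derive anc(b,c) via R1 from anc(b,j), knows(j,c)
round 2: derive anc(d,a) via R1 from anc(d,g), knows(g,a)
round 2: derive anc(d,b) via R1 from anc(d,g), knows(g,b)
round 2: derive anc(d,d) via R1 from anc(d,g), knows(g,d)
round 2: derive anc(d,e) via R1 from anc(d,g), knows(g,e)
round 2: derive anc(g,g) via R1 from anc(g,d), knows(d,g)
round 2: derive anc(g,j) via R1 from anc(g,b), knows(b,j)
round 2: derive anc(h,j) via R1 from anc(h,b), knows(b,j)
round 2: derive anc(j,a) via R1 from anc(j,c), knows(c,a)
round 2: derive anc(j,e) via R1 from anc(j,c), knows(c,e)
round 3: derive anc(b,a) via R1 from anc(b,c), knows(c,a)
round 3: derive anc(b,e) via R1 from anc(b,c), knows(c,e)
round 3: derive anc(d,j) via R1 from anc(d,b), knows(b,j)
round 3: derive anc(g,c) via R1 from anc(g,j), knows(j,c)
round 3: derive anc(h,c) via R1 from anc(h,j), knows(j,c)
round 4: derive anc(d,c) via R1 from anc(d,j), knows(j,c)
round 4: derive anc(h,a) via R1 from anc(h,c), knows(c,a)
round 4: derive anc(h,e) via R1 from anc(h,c), knows(c,e)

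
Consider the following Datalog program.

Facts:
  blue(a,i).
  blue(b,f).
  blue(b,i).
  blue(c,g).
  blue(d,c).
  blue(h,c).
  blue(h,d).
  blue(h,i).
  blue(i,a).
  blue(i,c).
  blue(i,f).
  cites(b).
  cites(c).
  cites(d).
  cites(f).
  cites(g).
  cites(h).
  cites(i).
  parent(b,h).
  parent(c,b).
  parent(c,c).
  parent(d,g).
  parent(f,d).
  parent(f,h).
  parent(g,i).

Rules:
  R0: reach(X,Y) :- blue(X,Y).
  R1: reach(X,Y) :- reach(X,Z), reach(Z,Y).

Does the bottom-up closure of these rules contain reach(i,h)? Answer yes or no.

round 1: derive reach(a,i) via R0 from blue(a,i)
round 1: derive reach(b,f) via R0 from blue(b,f)
round 1: derive reach(b,i) via R0 from blue(b,i)
round 1: derive reach(c,g) via R0 from blue(c,g)
round 1: derive reach(d,c) via R0 from blue(d,c)
round 1: derive reach(h,c) via R0 from blue(h,c)
round 1: derive reach(h,d) via R0 from blue(h,d)
round 1: derive reach(h,i) via R0 from blue(h,i)
round 1: derive reach(i,a) via R0 from blue(i,a)
round 1: derive reach(i,c) via R0 from blue(i,c)
round 1: derive reach(i,f) via R0 from blue(i,f)
round 2: derive reach(a,a) via R1 from reach(a,i), reach(i,a)
round 2: derive reach(a,c) via R1 from reach(a,i), reach(i,c)
round 2: derive reach(a,f) via R1 from reach(a,i), reach(i,f)
round 2: derive reach(b,a) via R1 from reach(b,i), reach(i,a)
round 2: derive reach(b,c) via R1 from reach(b,i), reach(i,c)
round 2: derive reach(d,g) via R1 from reach(d,c), reach(c,g)
round 2: derive reach(h,a) via R1 from reach(h,i), reach(i,a)
round 2: derive reach(h,f) via R1 from reach(h,i), reach(i,f)
round 2: derive reach(h,g) via R1 from reach(h,c), reach(c,g)
round 2: derive reach(i,g) via R1 from reach(i,c), reach(c,g)
round 2: derive reach(i,i) via R1 from reach(i,a), reach(a,i)
round 3: derive reach(a,g) via R1 from reach(a,c), reach(c,g)
round 3: derive reach(b,g) via R1 from reach(b,c), reach(c,g)

no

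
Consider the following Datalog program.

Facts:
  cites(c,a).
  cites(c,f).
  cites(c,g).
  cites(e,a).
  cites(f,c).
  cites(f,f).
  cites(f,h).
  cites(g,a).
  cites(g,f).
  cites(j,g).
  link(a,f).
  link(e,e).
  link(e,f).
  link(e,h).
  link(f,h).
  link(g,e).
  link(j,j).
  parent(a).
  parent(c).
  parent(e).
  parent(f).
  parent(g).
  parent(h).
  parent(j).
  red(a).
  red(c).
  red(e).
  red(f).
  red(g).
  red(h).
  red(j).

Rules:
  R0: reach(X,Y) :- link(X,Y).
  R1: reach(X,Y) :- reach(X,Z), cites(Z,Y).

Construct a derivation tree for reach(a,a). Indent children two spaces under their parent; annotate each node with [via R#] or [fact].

round 1: derive reach(a,f) via R0 from link(a,f)
round 1: derive reach(e,e) via R0 from link(e,e)
round 1: derive reach(e,f) via R0 from link(e,f)
round 1: derive reach(e,h) via R0 from link(e,h)
round 1: derive reach(f,h) via R0 from link(f,h)
round 1: derive reach(g,e) via R0 from link(g,e)
round 1: derive reach(j,j) via R0 from link(j,j)
round 2: derive reach(a,c) via R1 from reach(a,f), cites(f,c)
round 2: derive reach(a,h) via R1 from reach(a,f), cites(f,h)
round 2: derive reach(e,a) via R1 from reach(e,e), cites(e,a)
round 2: derive reach(e,c) via R1 from reach(e,f), cites(f,c)
round 2: derive reach(g,a) via R1 from reach(g,e), cites(e,a)
round 2: derive reach(j,g) via R1 from reach(j,j), cites(j,g)
round 3: derive reach(a,a) via R1 from reach(a,c), cites(c,a)
round 3: derive reach(a,g) via R1 from reach(a,c), cites(c,g)
round 3: derive reach(e,g) via R1 from reach(e,c), cites(c,g)
round 3: derive reach(j,a) via R1 from reach(j,g), cites(g,a)
round 3: derive reach(j,f) via R1 from reach(j,g), cites(g,f)
round 4: derive reach(j,c) via R1 from reach(j,f), cites(f,c)
round 4: derive reach(j,h) via R1 from reach(j,f), cites(f,h)

reach(a,a)  [via R1]
  reach(a,c)  [via R1]
    reach(a,f)  [via R0]
      link(a,f)  [fact]
    cites(f,c)  [fact]
  cites(c,a)  [fact]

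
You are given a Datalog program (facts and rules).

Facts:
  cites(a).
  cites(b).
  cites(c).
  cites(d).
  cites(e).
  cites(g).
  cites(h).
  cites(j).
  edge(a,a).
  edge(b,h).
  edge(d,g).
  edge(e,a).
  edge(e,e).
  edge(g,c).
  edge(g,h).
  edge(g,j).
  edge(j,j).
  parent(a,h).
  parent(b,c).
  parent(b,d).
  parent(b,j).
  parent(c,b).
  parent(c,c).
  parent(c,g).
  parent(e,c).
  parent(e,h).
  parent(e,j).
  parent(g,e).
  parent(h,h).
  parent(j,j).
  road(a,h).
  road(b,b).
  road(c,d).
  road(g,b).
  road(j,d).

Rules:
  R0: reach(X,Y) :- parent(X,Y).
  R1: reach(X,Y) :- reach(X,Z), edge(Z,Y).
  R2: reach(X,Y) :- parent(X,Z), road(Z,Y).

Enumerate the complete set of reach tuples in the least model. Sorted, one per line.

reach(a,h)
reach(b,c)
reach(b,d)
reach(b,g)
reach(b,h)
reach(b,j)
reach(c,b)
reach(c,c)
reach(c,d)
reach(c,g)
reach(c,h)
reach(c,j)
reach(e,c)
reach(e,d)
reach(e,g)
reach(e,h)
reach(e,j)
reach(g,a)
reach(g,e)
reach(h,h)
reach(j,c)
reach(j,d)
reach(j,g)
reach(j,h)
reach(j,j)

round 1: derive reach(a,h) via R0 from parent(a,h)
round 1: derive reach(b,c) via R0 from parent(b,c)
round 1: derive reach(b,d) via R0 from parent(b,d)
round 1: derive reach(b,j) via R0 from parent(b,j)
round 1: derive reach(c,b) via R0 from parent(c,b)
round 1: derive reach(c,c) via R0 from parent(c,c)
round 1: derive reach(c,g) via R0 from parent(c,g)
round 1: derive reach(e,c) via R0 from parent(e,c)
round 1: derive reach(e,h) via R0 from parent(e,h)
round 1: derive reach(e,j) via R0 from parent(e,j)
round 1: derive reach(g,e) via R0 from parent(g,e)
round 1: derive reach(h,h) via R0 from parent(h,h)
round 1: derive reach(j,j) via R0 from parent(j,j)
round 1: derive reach(c,d) via R2 from parent(c,c), road(c,d)
round 1: derive reach(e,d) via R2 from parent(e,c), road(c,d)
round 1: derive reach(j,d) via R2 from parent(j,j), road(j,d)
round 2: derive reach(b,g) via R1 from reach(b,d), edge(d,g)
round 2: derive reach(c,h) via R1 from reach(c,b), edge(b,h)
round 2: derive reach(c,j) via R1 from reach(c,g), edge(g,j)
round 2: derive reach(e,g) via R1 from reach(e,d), edge(d,g)
round 2: derive reach(g,a) via R1 from reach(g,e), edge(e,a)
round 2: derive reach(j,g) via R1 from reach(j,d), edge(d,g)
round 3: derive reach(b,h) via R1 from reach(b,g), edge(g,h)
round 3: derive reach(j,c) via R1 from reach(j,g), edge(g,c)
round 3: derive reach(j,h) via R1 from reach(j,g), edge(g,h)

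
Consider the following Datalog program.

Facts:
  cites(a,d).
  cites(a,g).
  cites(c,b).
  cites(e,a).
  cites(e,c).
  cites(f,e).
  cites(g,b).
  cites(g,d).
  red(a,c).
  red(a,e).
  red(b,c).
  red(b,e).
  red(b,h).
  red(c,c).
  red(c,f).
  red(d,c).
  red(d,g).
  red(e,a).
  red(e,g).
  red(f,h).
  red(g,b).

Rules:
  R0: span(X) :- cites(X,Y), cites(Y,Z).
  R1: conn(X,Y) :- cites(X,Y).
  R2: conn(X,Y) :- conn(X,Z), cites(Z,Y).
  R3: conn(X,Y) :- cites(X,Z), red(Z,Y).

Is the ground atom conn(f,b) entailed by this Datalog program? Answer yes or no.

round 1: derive conn(a,d) via R1 from cites(a,d)
round 1: derive conn(a,g) via R1 from cites(a,g)
round 1: derive conn(c,b) via R1 from cites(c,b)
round 1: derive conn(e,a) via R1 from cites(e,a)
round 1: derive conn(e,c) via R1 from cites(e,c)
round 1: derive conn(f,e) via R1 from cites(f,e)
round 1: derive conn(g,b) via R1 from cites(g,b)
round 1: derive conn(g,d) via R1 from cites(g,d)
round 1: derive conn(a,b) via R3 from cites(a,g), red(g,b)
round 1: derive conn(a,c) via R3 from cites(a,d), red(d,c)
round 1: derive conn(c,c) via R3 from cites(c,b), red(b,c)
round 1: derive conn(c,e) via R3 from cites(c,b), red(b,e)
round 1: derive conn(c,h) via R3 from cites(c,b), red(b,h)
round 1: derive conn(e,e) via R3 from cites(e,a), red(a,e)
round 1: derive conn(e,f) via R3 from cites(e,c), red(c,f)
round 1: derive conn(f,a) via R3 from cites(f,e), red(e,a)
round 1: derive conn(f,g) via R3 from cites(f,e), red(e,g)
round 1: derive conn(g,c) via R3 from cites(g,b), red(b,c)
round 1: derive conn(g,e) via R3 from cites(g,b), red(b,e)
round 1: derive conn(g,g) via R3 from cites(g,d), red(d,g)
round 1: derive conn(g,h) via R3 from cites(g,b), red(b,h)
round 2: derive conn(c,a) via R2 from conn(c,e), cites(e,a)
round 2: derive conn(e,b) via R2 from conn(e,c), cites(c,b)
round 2: derive conn(e,d) via R2 from conn(e,a), cites(a,d)
round 2: derive conn(e,g) via R2 from conn(e,a), cites(a,g)
round 2: derive conn(f,b) via R2 from conn(f,g), cites(g,b)
round 2: derive conn(f,c) via R2 from conn(f,e), cites(e,c)
round 2: derive conn(f,d) via R2 from conn(f,a), cites(a,d)
round 2: derive conn(g,a) via R2 from conn(g,e), cites(e,a)
round 3: derive conn(c,d) via R2 from conn(c,a), cites(a,d)
round 3: derive conn(c,g) via R2 from conn(c,a), cites(a,g)

yes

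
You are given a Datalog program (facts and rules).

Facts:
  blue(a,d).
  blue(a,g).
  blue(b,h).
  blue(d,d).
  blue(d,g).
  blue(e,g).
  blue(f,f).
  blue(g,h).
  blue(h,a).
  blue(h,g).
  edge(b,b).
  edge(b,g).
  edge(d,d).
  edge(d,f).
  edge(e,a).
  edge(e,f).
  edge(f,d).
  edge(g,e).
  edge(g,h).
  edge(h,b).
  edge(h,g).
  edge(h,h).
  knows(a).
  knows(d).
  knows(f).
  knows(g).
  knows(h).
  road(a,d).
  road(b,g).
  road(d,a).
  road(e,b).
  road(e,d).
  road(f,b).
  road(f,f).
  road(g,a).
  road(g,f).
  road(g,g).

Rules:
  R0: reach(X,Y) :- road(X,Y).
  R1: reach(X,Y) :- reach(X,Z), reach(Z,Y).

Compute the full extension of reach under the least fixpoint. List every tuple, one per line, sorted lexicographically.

round 1: derive reach(a,d) via R0 from road(a,d)
round 1: derive reach(b,g) via R0 from road(b,g)
round 1: derive reach(d,a) via R0 from road(d,a)
round 1: derive reach(e,b) via R0 from road(e,b)
round 1: derive reach(e,d) via R0 from road(e,d)
round 1: derive reach(f,b) via R0 from road(f,b)
round 1: derive reach(f,f) via R0 from road(f,f)
round 1: derive reach(g,a) via R0 from road(g,a)
round 1: derive reach(g,f) via R0 from road(g,f)
round 1: derive reach(g,g) via R0 from road(g,g)
round 2: derive reach(a,a) via R1 from reach(a,d), reach(d,a)
round 2: derive reach(b,a) via R1 from reach(b,g), reach(g,a)
round 2: derive reach(b,f) via R1 from reach(b,g), reach(g,f)
round 2: derive reach(d,d) via R1 from reach(d,a), reach(a,d)
round 2: derive reach(e,a) via R1 from reach(e,d), reach(d,a)
round 2: derive reach(e,g) via R1 from reach(e,b), reach(b,g)
round 2: derive reach(f,g) via R1 from reach(f,b), reach(b,g)
round 2: derive reach(g,b) via R1 from reach(g,f), reach(f,b)
round 2: derive reach(g,d) via R1 from reach(g,a), reach(a,d)
round 3: derive reach(b,b) via R1 from reach(b,f), reach(f,b)
round 3: derive reach(b,d) via R1 from reach(b,a), reach(a,d)
round 3: derive reach(e,f) via R1 from reach(e,b), reach(b,f)
round 3: derive reach(f,a) via R1 from reach(f,b), reach(b,a)
round 3: derive reach(f,d) via R1 from reach(f,g), reach(g,d)

reach(a,a)
reach(a,d)
reach(b,a)
reach(b,b)
reach(b,d)
reach(b,f)
reach(b,g)
reach(d,a)
reach(d,d)
reach(e,a)
reach(e,b)
reach(e,d)
reach(e,f)
reach(e,g)
reach(f,a)
reach(f,b)
reach(f,d)
reach(f,f)
reach(f,g)
reach(g,a)
reach(g,b)
reach(g,d)
reach(g,f)
reach(g,g)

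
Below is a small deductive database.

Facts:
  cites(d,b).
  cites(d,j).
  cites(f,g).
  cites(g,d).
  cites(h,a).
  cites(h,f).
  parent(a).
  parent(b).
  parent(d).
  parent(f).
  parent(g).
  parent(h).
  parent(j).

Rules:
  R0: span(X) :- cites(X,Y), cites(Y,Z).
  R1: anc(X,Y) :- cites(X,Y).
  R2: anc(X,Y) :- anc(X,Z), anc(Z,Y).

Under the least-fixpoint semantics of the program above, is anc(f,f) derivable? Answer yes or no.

no

round 1: derive anc(d,b) via R1 from cites(d,b)
round 1: derive anc(d,j) via R1 from cites(d,j)
round 1: derive anc(f,g) via R1 from cites(f,g)
round 1: derive anc(g,d) via R1 from cites(g,d)
round 1: derive anc(h,a) via R1 from cites(h,a)
round 1: derive anc(h,f) via R1 from cites(h,f)
round 2: derive anc(f,d) via R2 from anc(f,g), anc(g,d)
round 2: derive anc(g,b) via R2 from anc(g,d), anc(d,b)
round 2: derive anc(g,j) via R2 from anc(g,d), anc(d,j)
round 2: derive anc(h,g) via R2 from anc(h,f), anc(f,g)
round 3: derive anc(f,b) via R2 from anc(f,d), anc(d,b)
round 3: derive anc(f,j) via R2 from anc(f,d), anc(d,j)
round 3: derive anc(h,b) via R2 from anc(h,g), anc(g,b)
round 3: derive anc(h,d) via R2 from anc(h,f), anc(f,d)
round 3: derive anc(h,j) via R2 from anc(h,g), anc(g,j)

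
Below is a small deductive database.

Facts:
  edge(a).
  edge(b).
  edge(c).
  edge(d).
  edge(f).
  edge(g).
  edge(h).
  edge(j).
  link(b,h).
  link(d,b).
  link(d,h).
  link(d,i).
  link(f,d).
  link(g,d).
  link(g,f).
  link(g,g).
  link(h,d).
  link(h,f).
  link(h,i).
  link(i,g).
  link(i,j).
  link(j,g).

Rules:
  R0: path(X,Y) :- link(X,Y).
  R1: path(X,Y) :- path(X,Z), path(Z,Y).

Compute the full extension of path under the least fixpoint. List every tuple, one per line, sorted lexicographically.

round 1: derive path(b,h) via R0 from link(b,h)
round 1: derive path(d,b) via R0 from link(d,b)
round 1: derive path(d,h) via R0 from link(d,h)
round 1: derive path(d,i) via R0 from link(d,i)
round 1: derive path(f,d) via R0 from link(f,d)
round 1: derive path(g,d) via R0 from link(g,d)
round 1: derive path(g,f) via R0 from link(g,f)
round 1: derive path(g,g) via R0 from link(g,g)
round 1: derive path(h,d) via R0 from link(h,d)
round 1: derive path(h,f) via R0 from link(h,f)
round 1: derive path(h,i) via R0 from link(h,i)
round 1: derive path(i,g) via R0 from link(i,g)
round 1: derive path(i,j) via R0 from link(i,j)
round 1: derive path(j,g) via R0 from link(j,g)
round 2: derive path(b,d) via R1 from path(b,h), path(h,d)
round 2: derive path(b,f) via R1 from path(b,h), path(h,f)
round 2: derive path(b,i) via R1 from path(b,h), path(h,i)
round 2: derive path(d,d) via R1 from path(d,h), path(h,d)
round 2: derive path(d,f) via R1 from path(d,h), path(h,f)
round 2: derive path(d,g) via R1 from path(d,i), path(i,g)
round 2: derive path(d,j) via R1 from path(d,i), path(i,j)
round 2: derive path(f,b) via R1 from path(f,d), path(d,b)
round 2: derive path(f,h) via R1 from path(f,d), path(d,h)
round 2: derive path(f,i) via R1 from path(f,d), path(d,i)
round 2: derive path(g,b) via R1 from path(g,d), path(d,b)
round 2: derive path(g,h) via R1 from path(g,d), path(d,h)
round 2: derive path(g,i) via R1 from path(g,d), path(d,i)
round 2: derive path(h,b) via R1 from path(h,d), path(d,b)
round 2: derive path(h,g) via R1 from path(h,i), path(i,g)
round 2: derive path(h,h) via R1 from path(h,d), path(d,h)
round 2: derive path(h,j) via R1 from path(h,i), path(i,j)
round 2: derive path(i,d) via R1 from path(i,g), path(g,d)
round 2: derive path(i,f) via R1 from path(i,g), path(g,f)
round 2: derive path(j,d) via R1 from path(j,g), path(g,d)
round 2: derive path(j,f) via R1 from path(j,g), path(g,f)
round 3: derive path(b,b) via R1 from path(b,d), path(d,b)
round 3: derive path(b,g) via R1 from path(b,d), path(d,g)
round 3: derive path(b,j) via R1 from path(b,d), path(d,j)
round 3: derive path(f,f) via R1 from path(f,b), path(b,f)
round 3: derive path(f,g) via R1 from path(f,d), path(d,g)
round 3: derive path(f,j) via R1 from path(f,d), path(d,j)
round 3: derive path(g,j) via R1 from path(g,d), path(d,j)
round 3: derive path(i,b) via R1 from path(i,d), path(d,b)
round 3: derive path(i,h) via R1 from path(i,d), path(d,h)
round 3: derive path(i,i) via R1 from path(i,d), path(d,i)
round 3: derive path(j,b) via R1 from path(j,d), path(d,b)
round 3: derive path(j,h) via R1 from path(j,d), path(d,h)
round 3: derive path(j,i) via R1 from path(j,d), path(d,i)
round 3: derive path(j,j) via R1 from path(j,d), path(d,j)

path(b,b)
path(b,d)
path(b,f)
path(b,g)
path(b,h)
path(b,i)
path(b,j)
path(d,b)
path(d,d)
path(d,f)
path(d,g)
path(d,h)
path(d,i)
path(d,j)
path(f,b)
path(f,d)
path(f,f)
path(f,g)
path(f,h)
path(f,i)
path(f,j)
path(g,b)
path(g,d)
path(g,f)
path(g,g)
path(g,h)
path(g,i)
path(g,j)
path(h,b)
path(h,d)
path(h,f)
path(h,g)
path(h,h)
path(h,i)
path(h,j)
path(i,b)
path(i,d)
path(i,f)
path(i,g)
path(i,h)
path(i,i)
path(i,j)
path(j,b)
path(j,d)
path(j,f)
path(j,g)
path(j,h)
path(j,i)
path(j,j)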